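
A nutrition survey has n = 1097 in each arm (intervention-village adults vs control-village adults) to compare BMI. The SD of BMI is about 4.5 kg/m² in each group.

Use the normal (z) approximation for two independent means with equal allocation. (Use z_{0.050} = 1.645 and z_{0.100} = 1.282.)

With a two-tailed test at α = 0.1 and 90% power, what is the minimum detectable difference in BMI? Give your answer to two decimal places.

Minimum detectable difference ≈ 0.56 kg/m²

δ = (z_{α/2} + z_β) · √((σ₁²+σ₂²)/n)
  = (1.645 + 1.282) · √(40.5/1097)
  = 2.927 · √0.03692
  = 2.927 · 0.1921
  = 0.5624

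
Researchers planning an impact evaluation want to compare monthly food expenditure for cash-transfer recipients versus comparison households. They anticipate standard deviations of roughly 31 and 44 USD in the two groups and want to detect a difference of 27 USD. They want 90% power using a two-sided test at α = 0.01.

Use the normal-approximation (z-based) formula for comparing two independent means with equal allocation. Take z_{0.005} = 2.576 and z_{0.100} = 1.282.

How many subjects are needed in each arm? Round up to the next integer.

n = 60 per group

n = (z_{α/2} + z_β)² · (σ₁² + σ₂²) / δ²
  = (2.576 + 1.282)² · (31² + 44² = 2897) / 27²
  = 14.8842 · 2897 / 729
  = 59.15
Round up → n = 60 per group.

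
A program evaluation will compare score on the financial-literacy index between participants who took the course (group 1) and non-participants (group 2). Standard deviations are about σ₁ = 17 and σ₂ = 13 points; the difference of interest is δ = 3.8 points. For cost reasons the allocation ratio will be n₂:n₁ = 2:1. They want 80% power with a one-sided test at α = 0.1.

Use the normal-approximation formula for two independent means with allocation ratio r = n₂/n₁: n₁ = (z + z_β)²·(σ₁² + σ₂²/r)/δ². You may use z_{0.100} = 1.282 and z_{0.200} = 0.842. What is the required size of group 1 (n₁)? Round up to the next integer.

n₁ = (z_α + z_β)² · (σ₁² + σ₂²/r) / δ²
   = (1.282 + 0.842)² · (17² + 13²/2) / 3.8²
   = 4.5114 · (289 + 84.5) / 14.44
   = 4.5114 · 373.5 / 14.44
   = 116.69
Round up → n₁ = 117; n₂ = r·n₁ = 2 × 117 = 234.

n₁ = 117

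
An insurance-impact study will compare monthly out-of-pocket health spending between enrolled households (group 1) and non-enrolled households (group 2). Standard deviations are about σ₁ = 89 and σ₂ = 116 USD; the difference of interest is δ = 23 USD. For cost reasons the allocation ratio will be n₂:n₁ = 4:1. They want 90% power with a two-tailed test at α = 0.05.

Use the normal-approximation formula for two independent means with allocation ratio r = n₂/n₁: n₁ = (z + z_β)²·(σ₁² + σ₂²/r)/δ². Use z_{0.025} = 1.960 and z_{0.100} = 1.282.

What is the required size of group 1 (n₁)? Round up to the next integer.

n₁ = (z_{α/2} + z_β)² · (σ₁² + σ₂²/r) / δ²
   = (1.960 + 1.282)² · (89² + 116²/4) / 23²
   = 10.5106 · (7921 + 3364) / 529
   = 10.5106 · 11285 / 529
   = 224.22
Round up → n₁ = 225; n₂ = r·n₁ = 4 × 225 = 900.

n₁ = 225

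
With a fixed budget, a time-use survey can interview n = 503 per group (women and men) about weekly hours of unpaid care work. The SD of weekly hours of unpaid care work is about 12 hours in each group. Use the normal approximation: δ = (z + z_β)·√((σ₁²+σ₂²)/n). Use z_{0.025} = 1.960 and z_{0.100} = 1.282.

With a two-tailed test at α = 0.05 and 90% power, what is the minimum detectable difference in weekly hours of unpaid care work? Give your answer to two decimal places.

Minimum detectable difference ≈ 2.45 hours

δ = (z_{α/2} + z_β) · √((σ₁²+σ₂²)/n)
  = (1.960 + 1.282) · √(288/503)
  = 3.242 · √0.57256
  = 3.242 · 0.7567
  = 2.4532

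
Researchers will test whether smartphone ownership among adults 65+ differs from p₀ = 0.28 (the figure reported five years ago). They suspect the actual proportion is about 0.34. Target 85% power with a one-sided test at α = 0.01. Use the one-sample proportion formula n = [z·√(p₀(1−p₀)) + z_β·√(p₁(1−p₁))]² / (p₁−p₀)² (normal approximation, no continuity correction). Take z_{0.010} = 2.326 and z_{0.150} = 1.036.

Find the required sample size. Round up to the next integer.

n = 655

n = [z_α·√(p₀q₀) + z_β·√(p₁q₁)]² / (p₁ − p₀)²
  = [2.326·√(0.28·0.72) + 1.036·√(0.34·0.66)]² / (0.06)²
  = [2.326·0.4490 + 1.036·0.4737]² / 0.0036
  = [1.5351]² / 0.0036
  = 654.62
Round up → n = 655.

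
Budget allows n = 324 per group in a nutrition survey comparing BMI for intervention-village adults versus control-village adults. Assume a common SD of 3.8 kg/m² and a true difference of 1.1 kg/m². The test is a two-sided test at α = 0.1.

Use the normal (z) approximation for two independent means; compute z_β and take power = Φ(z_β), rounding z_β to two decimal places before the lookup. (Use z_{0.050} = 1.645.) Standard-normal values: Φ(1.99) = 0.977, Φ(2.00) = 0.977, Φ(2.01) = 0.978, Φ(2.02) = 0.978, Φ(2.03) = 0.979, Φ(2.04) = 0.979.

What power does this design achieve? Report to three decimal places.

Power ≈ 0.979

z_β = δ·√(n/(σ₁²+σ₂²)) − z_{α/2}
    = 1.1 · √(324/28.88) − 1.645
    = 1.1 · 3.34945 − 1.645
    = 3.6844 − 1.645 = 2.0394 → 2.04
Power = Φ(2.04) = 0.979.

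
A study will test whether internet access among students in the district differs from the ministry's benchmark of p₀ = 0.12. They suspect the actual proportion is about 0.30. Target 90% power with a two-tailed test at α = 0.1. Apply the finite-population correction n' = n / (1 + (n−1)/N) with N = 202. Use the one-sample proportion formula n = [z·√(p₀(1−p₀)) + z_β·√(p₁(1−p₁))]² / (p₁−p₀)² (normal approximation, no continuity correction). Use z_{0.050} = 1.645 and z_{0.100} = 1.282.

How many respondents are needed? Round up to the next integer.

n = [z_{α/2}·√(p₀q₀) + z_β·√(p₁q₁)]² / (p₁ − p₀)²
  = [1.645·√(0.12·0.88) + 1.282·√(0.30·0.70)]² / (0.18)²
  = [1.645·0.3250 + 1.282·0.4583]² / 0.0324
  = [1.1220]² / 0.0324
  = 38.86
Finite-population correction (N = 202): 38.86 / (1 + (38.86 − 1)/202) = 32.72.
Round up → n = 33.

n = 33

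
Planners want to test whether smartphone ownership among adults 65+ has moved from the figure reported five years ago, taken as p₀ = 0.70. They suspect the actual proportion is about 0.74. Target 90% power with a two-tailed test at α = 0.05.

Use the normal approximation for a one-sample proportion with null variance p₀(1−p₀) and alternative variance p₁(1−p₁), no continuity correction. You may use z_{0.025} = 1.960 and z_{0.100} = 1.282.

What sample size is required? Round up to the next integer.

n = 1334

n = [z_{α/2}·√(p₀q₀) + z_β·√(p₁q₁)]² / (p₁ − p₀)²
  = [1.960·√(0.70·0.30) + 1.282·√(0.74·0.26)]² / (0.04)²
  = [1.960·0.4583 + 1.282·0.4386]² / 0.0016
  = [1.4605]² / 0.0016
  = 1333.19
Round up → n = 1334.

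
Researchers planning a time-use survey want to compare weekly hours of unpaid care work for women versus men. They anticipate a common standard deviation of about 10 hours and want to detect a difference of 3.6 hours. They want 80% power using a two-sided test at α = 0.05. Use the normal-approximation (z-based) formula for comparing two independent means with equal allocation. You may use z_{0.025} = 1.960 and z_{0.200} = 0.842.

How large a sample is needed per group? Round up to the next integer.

n = 122 per group

n = (z_{α/2} + z_β)² · (σ₁² + σ₂²) / δ²
  = (1.960 + 0.842)² · (2·10² = 200) / 3.6²
  = 7.8512 · 200 / 12.96
  = 121.16
Round up → n = 122 per group.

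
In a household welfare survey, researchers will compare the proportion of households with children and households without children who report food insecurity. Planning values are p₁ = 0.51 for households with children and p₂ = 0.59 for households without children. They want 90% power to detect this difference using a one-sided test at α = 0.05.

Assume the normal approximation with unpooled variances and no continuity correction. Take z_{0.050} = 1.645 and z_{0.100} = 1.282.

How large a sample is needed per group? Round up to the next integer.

n = 659 per group

n = (z_α + z_β)² · [p₁(1−p₁) + p₂(1−p₂)] / (p₁ − p₂)²
  = (1.645 + 1.282)² · (0.51·0.49 + 0.59·0.41) / (-0.08)²
  = (2.927)² · (0.2499 + 0.2419) / 0.0064
  = 8.5673 · 0.4918 / 0.0064
  = 658.35
Round up → n = 659 per group.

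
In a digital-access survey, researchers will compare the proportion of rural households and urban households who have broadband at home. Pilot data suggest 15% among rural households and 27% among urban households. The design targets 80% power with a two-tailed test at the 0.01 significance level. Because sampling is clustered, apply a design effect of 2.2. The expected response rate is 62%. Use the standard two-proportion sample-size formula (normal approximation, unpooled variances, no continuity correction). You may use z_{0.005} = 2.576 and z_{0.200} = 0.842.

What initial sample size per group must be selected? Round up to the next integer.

n = 935 per group

n = (z_{α/2} + z_β)² · [p₁(1−p₁) + p₂(1−p₂)] / (p₁ − p₂)²
  = (2.576 + 0.842)² · (0.15·0.85 + 0.27·0.73) / (-0.12)²
  = (3.418)² · (0.1275 + 0.1971) / 0.0144
  = 11.6827 · 0.3246 / 0.0144
  = 263.35
Design effect: 2.2 × 263.35 = 579.37.
Adjust for 62% response: 579.37 / 0.62 = 934.46.
Round up → n = 935 per group.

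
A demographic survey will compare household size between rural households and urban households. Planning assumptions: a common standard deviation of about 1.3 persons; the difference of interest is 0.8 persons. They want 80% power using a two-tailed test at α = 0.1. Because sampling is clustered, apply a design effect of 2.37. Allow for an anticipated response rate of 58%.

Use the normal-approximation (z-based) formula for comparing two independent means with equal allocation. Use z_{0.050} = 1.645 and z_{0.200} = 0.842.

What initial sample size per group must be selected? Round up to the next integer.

n = 134 per group

n = (z_{α/2} + z_β)² · (σ₁² + σ₂²) / δ²
  = (1.645 + 0.842)² · (2·1.3² = 3.38) / 0.8²
  = 6.1852 · 3.38 / 0.64
  = 32.67
Design effect: 2.37 × 32.67 = 77.42.
Adjust for 58% response: 77.42 / 0.58 = 133.48.
Round up → n = 134 per group.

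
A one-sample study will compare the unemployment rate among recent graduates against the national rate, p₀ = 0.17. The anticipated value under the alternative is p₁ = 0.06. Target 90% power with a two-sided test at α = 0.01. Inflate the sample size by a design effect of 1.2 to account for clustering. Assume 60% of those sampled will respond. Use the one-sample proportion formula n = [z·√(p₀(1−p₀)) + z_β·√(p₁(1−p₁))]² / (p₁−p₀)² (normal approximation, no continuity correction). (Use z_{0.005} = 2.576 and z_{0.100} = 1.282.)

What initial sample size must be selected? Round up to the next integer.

n = 268

n = [z_{α/2}·√(p₀q₀) + z_β·√(p₁q₁)]² / (p₁ − p₀)²
  = [2.576·√(0.17·0.83) + 1.282·√(0.06·0.94)]² / (-0.11)²
  = [2.576·0.3756 + 1.282·0.2375]² / 0.0121
  = [1.2721]² / 0.0121
  = 133.74
Design effect: 1.2 × 133.74 = 160.48.
Adjust for 60% response: 160.48 / 0.60 = 267.47.
Round up → n = 268.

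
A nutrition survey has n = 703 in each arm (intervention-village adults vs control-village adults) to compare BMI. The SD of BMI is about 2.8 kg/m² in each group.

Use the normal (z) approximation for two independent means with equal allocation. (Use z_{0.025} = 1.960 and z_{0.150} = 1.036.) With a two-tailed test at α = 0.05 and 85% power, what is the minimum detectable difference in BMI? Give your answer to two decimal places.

Minimum detectable difference ≈ 0.45 kg/m²

δ = (z_{α/2} + z_β) · √((σ₁²+σ₂²)/n)
  = (1.960 + 1.036) · √(15.68/703)
  = 2.996 · √0.0223
  = 2.996 · 0.1493
  = 0.4474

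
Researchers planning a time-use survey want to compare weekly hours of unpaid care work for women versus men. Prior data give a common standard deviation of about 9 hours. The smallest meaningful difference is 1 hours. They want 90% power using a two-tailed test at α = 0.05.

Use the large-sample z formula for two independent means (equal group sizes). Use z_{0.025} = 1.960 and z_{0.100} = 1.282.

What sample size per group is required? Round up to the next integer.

n = 1703 per group

n = (z_{α/2} + z_β)² · (σ₁² + σ₂²) / δ²
  = (1.960 + 1.282)² · (2·9² = 162) / 1²
  = 10.5106 · 162 / 1
  = 1702.71
Round up → n = 1703 per group.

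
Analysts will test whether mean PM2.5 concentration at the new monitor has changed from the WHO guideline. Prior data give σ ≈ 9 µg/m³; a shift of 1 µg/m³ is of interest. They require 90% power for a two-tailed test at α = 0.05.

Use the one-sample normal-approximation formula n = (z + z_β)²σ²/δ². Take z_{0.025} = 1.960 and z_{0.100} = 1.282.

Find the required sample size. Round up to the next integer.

n = (z_{α/2} + z_β)² · σ² / δ²
  = (1.960 + 1.282)² · 9² / 1²
  = 10.5106 · 81 / 1
  = 851.36
Round up → n = 852.

n = 852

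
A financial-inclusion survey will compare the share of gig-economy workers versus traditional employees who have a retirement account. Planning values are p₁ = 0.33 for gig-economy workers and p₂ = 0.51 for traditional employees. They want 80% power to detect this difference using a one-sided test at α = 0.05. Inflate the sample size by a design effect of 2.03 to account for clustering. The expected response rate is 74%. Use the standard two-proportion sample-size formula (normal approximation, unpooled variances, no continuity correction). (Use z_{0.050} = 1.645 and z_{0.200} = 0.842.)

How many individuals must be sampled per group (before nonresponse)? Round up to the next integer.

n = 247 per group

n = (z_α + z_β)² · [p₁(1−p₁) + p₂(1−p₂)] / (p₁ − p₂)²
  = (1.645 + 0.842)² · (0.33·0.67 + 0.51·0.49) / (-0.18)²
  = (2.487)² · (0.2211 + 0.2499) / 0.0324
  = 6.1852 · 0.4710 / 0.0324
  = 89.91
Design effect: 2.03 × 89.91 = 182.53.
Adjust for 74% response: 182.53 / 0.74 = 246.66.
Round up → n = 247 per group.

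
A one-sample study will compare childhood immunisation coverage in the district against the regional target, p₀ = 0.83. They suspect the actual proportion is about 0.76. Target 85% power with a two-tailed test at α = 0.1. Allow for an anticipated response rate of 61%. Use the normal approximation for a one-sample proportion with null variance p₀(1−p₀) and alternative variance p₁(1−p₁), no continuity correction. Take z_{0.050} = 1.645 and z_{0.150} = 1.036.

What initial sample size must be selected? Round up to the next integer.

n = 377

n = [z_{α/2}·√(p₀q₀) + z_β·√(p₁q₁)]² / (p₁ − p₀)²
  = [1.645·√(0.83·0.17) + 1.036·√(0.76·0.24)]² / (-0.07)²
  = [1.645·0.3756 + 1.036·0.4271]² / 0.0049
  = [1.0604]² / 0.0049
  = 229.47
Adjust for 61% response: 229.47 / 0.61 = 376.18.
Round up → n = 377.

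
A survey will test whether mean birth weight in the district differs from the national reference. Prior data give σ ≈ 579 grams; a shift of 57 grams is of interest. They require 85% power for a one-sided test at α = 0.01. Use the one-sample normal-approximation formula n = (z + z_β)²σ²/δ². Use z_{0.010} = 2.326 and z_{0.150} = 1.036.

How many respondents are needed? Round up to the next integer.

n = (z_α + z_β)² · σ² / δ²
  = (2.326 + 1.036)² · 579² / 57²
  = 11.3030 · 335241 / 3249
  = 1166.28
Round up → n = 1167.

n = 1167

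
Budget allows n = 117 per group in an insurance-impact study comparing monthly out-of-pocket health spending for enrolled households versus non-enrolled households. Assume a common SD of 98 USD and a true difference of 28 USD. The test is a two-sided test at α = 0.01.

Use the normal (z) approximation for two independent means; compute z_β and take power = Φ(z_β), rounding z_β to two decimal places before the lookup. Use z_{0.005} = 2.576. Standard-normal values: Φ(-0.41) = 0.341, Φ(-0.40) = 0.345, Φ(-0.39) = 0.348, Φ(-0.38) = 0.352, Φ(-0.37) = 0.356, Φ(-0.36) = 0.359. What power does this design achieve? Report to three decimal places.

Power ≈ 0.348

z_β = δ·√(n/(σ₁²+σ₂²)) − z_{α/2}
    = 28 · √(117/19208) − 2.576
    = 28 · 0.07805 − 2.576
    = 2.1853 − 2.576 = -0.3907 → -0.39
Power = Φ(-0.39) = 0.348.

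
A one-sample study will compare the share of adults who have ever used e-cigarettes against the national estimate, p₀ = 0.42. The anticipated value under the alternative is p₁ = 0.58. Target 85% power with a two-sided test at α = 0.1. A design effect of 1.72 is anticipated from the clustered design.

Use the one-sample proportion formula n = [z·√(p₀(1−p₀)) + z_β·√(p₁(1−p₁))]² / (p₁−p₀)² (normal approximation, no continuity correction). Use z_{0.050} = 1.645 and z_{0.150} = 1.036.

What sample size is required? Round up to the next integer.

n = [z_{α/2}·√(p₀q₀) + z_β·√(p₁q₁)]² / (p₁ − p₀)²
  = [1.645·√(0.42·0.58) + 1.036·√(0.58·0.42)]² / (0.16)²
  = [1.645·0.4936 + 1.036·0.4936]² / 0.0256
  = [1.3232]² / 0.0256
  = 68.40
Design effect: 1.72 × 68.40 = 117.64.
Round up → n = 118.

n = 118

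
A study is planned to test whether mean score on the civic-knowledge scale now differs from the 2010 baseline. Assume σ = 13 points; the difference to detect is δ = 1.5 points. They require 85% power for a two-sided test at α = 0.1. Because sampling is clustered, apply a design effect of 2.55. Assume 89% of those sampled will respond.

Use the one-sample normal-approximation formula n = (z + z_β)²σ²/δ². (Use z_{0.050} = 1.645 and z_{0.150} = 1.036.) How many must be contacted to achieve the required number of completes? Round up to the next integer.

n = (z_{α/2} + z_β)² · σ² / δ²
  = (1.645 + 1.036)² · 13² / 1.5²
  = 7.1878 · 169 / 2.25
  = 539.88
Design effect: 2.55 × 539.88 = 1376.70.
Adjust for 89% response: 1376.70 / 0.89 = 1546.85.
Round up → n = 1547.

n = 1547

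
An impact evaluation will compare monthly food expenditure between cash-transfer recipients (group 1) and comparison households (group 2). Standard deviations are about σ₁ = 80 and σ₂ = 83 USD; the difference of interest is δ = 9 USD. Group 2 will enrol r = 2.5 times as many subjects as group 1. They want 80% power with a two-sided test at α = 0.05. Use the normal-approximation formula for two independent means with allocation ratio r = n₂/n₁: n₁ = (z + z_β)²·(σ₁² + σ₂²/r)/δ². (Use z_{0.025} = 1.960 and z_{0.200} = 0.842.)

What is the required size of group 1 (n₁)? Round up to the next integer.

n₁ = (z_{α/2} + z_β)² · (σ₁² + σ₂²/r) / δ²
   = (1.960 + 0.842)² · (80² + 83²/2.5) / 9²
   = 7.8512 · (6400 + 2755.6) / 81
   = 7.8512 · 9155.6 / 81
   = 887.44
Round up → n₁ = 888; n₂ = r·n₁ = 2.5 × 888 = 2220.

n₁ = 888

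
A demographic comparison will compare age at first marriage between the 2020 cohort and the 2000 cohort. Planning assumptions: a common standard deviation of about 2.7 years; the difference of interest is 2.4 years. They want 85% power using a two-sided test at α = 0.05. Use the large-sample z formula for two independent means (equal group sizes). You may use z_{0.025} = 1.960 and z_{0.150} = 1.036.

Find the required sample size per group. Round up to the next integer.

n = 23 per group

n = (z_{α/2} + z_β)² · (σ₁² + σ₂²) / δ²
  = (1.960 + 1.036)² · (2·2.7² = 14.58) / 2.4²
  = 8.9760 · 14.58 / 5.76
  = 22.72
Round up → n = 23 per group.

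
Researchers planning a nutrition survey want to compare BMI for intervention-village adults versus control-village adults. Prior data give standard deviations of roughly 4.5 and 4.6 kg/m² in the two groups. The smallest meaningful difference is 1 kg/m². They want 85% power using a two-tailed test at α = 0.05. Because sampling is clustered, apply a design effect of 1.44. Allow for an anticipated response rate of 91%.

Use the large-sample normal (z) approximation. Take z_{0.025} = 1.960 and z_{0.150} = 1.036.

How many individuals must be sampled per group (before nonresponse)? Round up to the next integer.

n = 589 per group

n = (z_{α/2} + z_β)² · (σ₁² + σ₂²) / δ²
  = (1.960 + 1.036)² · (4.5² + 4.6² = 41.41) / 1²
  = 8.9760 · 41.41 / 1
  = 371.70
Design effect: 1.44 × 371.70 = 535.24.
Adjust for 91% response: 535.24 / 0.91 = 588.18.
Round up → n = 589 per group.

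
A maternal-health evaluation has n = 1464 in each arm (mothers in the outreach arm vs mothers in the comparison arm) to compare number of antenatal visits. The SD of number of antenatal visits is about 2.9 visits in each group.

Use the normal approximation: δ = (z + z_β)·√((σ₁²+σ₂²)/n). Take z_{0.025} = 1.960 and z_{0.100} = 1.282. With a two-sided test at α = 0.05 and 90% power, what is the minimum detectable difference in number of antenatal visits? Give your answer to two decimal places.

Minimum detectable difference ≈ 0.35 visits

δ = (z_{α/2} + z_β) · √((σ₁²+σ₂²)/n)
  = (1.960 + 1.282) · √(16.82/1464)
  = 3.242 · √0.01149
  = 3.242 · 0.1072
  = 0.3475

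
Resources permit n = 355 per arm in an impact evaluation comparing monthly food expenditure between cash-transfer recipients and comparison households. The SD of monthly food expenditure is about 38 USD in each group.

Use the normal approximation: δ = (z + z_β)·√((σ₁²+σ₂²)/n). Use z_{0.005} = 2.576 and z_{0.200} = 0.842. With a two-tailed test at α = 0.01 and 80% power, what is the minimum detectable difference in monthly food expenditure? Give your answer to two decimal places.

Minimum detectable difference ≈ 9.75 USD

δ = (z_{α/2} + z_β) · √((σ₁²+σ₂²)/n)
  = (2.576 + 0.842) · √(2888/355)
  = 3.418 · √8.1352
  = 3.418 · 2.8522
  = 9.7489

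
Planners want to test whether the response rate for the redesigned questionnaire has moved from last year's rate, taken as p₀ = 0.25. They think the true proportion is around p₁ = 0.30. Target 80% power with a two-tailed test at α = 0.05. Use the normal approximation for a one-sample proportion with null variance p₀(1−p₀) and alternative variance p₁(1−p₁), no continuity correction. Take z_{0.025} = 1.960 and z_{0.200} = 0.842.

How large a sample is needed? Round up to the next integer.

n = [z_{α/2}·√(p₀q₀) + z_β·√(p₁q₁)]² / (p₁ − p₀)²
  = [1.960·√(0.25·0.75) + 0.842·√(0.30·0.70)]² / (0.05)²
  = [1.960·0.4330 + 0.842·0.4583]² / 0.0025
  = [1.2346]² / 0.0025
  = 609.65
Round up → n = 610.

n = 610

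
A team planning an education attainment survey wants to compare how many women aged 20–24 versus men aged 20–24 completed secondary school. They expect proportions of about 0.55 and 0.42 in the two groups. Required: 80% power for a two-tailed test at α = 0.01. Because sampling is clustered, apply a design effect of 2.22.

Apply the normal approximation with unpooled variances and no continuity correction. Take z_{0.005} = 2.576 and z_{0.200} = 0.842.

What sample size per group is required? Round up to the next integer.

n = 754 per group

n = (z_{α/2} + z_β)² · [p₁(1−p₁) + p₂(1−p₂)] / (p₁ − p₂)²
  = (2.576 + 0.842)² · (0.55·0.45 + 0.42·0.58) / (0.13)²
  = (3.418)² · (0.2475 + 0.2436) / 0.0169
  = 11.6827 · 0.4911 / 0.0169
  = 339.49
Design effect: 2.22 × 339.49 = 753.67.
Round up → n = 754 per group.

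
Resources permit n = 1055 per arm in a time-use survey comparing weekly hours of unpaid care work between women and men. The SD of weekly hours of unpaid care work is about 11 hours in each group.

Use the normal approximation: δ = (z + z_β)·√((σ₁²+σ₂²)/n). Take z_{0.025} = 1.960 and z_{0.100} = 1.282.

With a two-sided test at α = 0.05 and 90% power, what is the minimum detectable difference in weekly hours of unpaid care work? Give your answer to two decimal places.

δ = (z_{α/2} + z_β) · √((σ₁²+σ₂²)/n)
  = (1.960 + 1.282) · √(242/1055)
  = 3.242 · √0.22938
  = 3.242 · 0.4789
  = 1.5527

Minimum detectable difference ≈ 1.55 hours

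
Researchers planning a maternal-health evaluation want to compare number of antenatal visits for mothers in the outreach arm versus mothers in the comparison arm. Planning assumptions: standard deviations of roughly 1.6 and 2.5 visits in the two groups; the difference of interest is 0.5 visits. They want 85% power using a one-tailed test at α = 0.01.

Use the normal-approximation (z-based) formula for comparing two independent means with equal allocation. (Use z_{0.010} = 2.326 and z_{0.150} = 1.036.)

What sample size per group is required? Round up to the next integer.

n = 399 per group

n = (z_α + z_β)² · (σ₁² + σ₂²) / δ²
  = (2.326 + 1.036)² · (1.6² + 2.5² = 8.81) / 0.5²
  = 11.3030 · 8.81 / 0.25
  = 398.32
Round up → n = 399 per group.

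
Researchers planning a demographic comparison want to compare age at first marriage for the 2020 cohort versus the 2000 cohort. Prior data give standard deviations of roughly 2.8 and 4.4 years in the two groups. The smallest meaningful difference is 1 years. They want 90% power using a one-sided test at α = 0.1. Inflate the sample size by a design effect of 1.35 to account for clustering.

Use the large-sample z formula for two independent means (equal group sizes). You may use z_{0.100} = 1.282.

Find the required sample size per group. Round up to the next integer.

n = 242 per group

n = (z_α + z_β)² · (σ₁² + σ₂²) / δ²
  = (1.282 + 1.282)² · (2.8² + 4.4² = 27.2) / 1²
  = 6.5741 · 27.2 / 1
  = 178.82
Design effect: 1.35 × 178.82 = 241.40.
Round up → n = 242 per group.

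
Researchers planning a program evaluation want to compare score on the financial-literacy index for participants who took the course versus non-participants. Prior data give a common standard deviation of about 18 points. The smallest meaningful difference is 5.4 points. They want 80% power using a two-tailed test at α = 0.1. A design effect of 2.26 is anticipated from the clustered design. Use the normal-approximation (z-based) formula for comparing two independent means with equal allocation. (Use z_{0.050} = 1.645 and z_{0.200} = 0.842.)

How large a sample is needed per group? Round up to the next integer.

n = 311 per group

n = (z_{α/2} + z_β)² · (σ₁² + σ₂²) / δ²
  = (1.645 + 0.842)² · (2·18² = 648) / 5.4²
  = 6.1852 · 648 / 29.16
  = 137.45
Design effect: 2.26 × 137.45 = 310.63.
Round up → n = 311 per group.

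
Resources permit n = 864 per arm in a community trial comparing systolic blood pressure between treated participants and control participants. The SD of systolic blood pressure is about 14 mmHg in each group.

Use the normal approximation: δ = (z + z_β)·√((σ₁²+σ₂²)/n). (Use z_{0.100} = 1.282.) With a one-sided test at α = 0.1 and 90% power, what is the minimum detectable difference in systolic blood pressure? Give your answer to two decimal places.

Minimum detectable difference ≈ 1.73 mmHg

δ = (z_α + z_β) · √((σ₁²+σ₂²)/n)
  = (1.282 + 1.282) · √(392/864)
  = 2.564 · √0.4537
  = 2.564 · 0.6736
  = 1.7270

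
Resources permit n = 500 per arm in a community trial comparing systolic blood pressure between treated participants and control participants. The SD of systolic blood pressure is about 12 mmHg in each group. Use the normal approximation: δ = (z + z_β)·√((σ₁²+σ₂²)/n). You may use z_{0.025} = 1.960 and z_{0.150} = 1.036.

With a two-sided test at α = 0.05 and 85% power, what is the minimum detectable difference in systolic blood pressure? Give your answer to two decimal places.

δ = (z_{α/2} + z_β) · √((σ₁²+σ₂²)/n)
  = (1.960 + 1.036) · √(288/500)
  = 2.996 · √0.576
  = 2.996 · 0.7589
  = 2.2738

Minimum detectable difference ≈ 2.27 mmHg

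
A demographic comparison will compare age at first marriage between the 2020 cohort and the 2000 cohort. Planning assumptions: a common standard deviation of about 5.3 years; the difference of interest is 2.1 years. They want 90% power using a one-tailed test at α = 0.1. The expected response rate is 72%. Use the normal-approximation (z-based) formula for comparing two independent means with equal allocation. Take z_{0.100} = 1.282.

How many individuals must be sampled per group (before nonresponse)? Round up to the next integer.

n = 117 per group

n = (z_α + z_β)² · (σ₁² + σ₂²) / δ²
  = (1.282 + 1.282)² · (2·5.3² = 56.18) / 2.1²
  = 6.5741 · 56.18 / 4.41
  = 83.75
Adjust for 72% response: 83.75 / 0.72 = 116.32.
Round up → n = 117 per group.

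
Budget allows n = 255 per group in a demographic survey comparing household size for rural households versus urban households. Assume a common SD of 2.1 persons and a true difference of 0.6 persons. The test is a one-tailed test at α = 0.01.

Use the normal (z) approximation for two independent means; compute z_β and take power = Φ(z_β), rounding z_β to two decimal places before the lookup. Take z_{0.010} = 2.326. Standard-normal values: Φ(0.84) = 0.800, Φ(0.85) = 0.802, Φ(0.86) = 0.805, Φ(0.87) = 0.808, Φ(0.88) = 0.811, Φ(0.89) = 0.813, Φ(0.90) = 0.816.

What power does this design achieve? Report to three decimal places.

Power ≈ 0.816

z_β = δ·√(n/(σ₁²+σ₂²)) − z_α
    = 0.6 · √(255/8.82) − 2.326
    = 0.6 · 5.37695 − 2.326
    = 3.2262 − 2.326 = 0.9002 → 0.90
Power = Φ(0.90) = 0.816.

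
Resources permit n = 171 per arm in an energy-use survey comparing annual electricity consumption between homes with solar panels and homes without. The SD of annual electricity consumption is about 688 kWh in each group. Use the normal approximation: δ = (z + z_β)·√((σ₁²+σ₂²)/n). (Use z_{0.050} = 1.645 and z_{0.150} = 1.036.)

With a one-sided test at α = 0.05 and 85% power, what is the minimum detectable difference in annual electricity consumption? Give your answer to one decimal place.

δ = (z_α + z_β) · √((σ₁²+σ₂²)/n)
  = (1.645 + 1.036) · √(946688/171)
  = 2.681 · √5536.2
  = 2.681 · 74.4056
  = 199.4813

Minimum detectable difference ≈ 199.5 kWh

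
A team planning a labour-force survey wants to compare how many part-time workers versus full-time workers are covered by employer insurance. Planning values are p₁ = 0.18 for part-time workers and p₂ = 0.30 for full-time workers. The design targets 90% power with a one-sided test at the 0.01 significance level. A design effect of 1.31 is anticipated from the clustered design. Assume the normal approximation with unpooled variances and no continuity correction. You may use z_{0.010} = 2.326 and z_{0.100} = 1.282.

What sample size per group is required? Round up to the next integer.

n = (z_α + z_β)² · [p₁(1−p₁) + p₂(1−p₂)] / (p₁ − p₂)²
  = (2.326 + 1.282)² · (0.18·0.82 + 0.30·0.70) / (-0.12)²
  = (3.608)² · (0.1476 + 0.2100) / 0.0144
  = 13.0177 · 0.3576 / 0.0144
  = 323.27
Design effect: 1.31 × 323.27 = 423.49.
Round up → n = 424 per group.

n = 424 per group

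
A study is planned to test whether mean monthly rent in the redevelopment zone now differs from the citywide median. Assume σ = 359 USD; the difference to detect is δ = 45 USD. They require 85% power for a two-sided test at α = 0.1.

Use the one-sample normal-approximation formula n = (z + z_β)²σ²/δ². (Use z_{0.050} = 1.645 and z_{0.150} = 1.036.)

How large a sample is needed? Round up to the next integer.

n = (z_{α/2} + z_β)² · σ² / δ²
  = (1.645 + 1.036)² · 359² / 45²
  = 7.1878 · 128881 / 2025
  = 457.46
Round up → n = 458.

n = 458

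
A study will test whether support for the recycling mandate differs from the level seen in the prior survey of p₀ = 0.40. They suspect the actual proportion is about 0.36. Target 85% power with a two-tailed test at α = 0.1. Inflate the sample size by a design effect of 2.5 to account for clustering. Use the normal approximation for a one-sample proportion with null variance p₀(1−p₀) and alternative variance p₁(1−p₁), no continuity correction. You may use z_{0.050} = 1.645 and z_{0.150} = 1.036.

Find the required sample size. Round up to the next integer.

n = 2654

n = [z_{α/2}·√(p₀q₀) + z_β·√(p₁q₁)]² / (p₁ − p₀)²
  = [1.645·√(0.40·0.60) + 1.036·√(0.36·0.64)]² / (-0.04)²
  = [1.645·0.4899 + 1.036·0.4800]² / 0.0016
  = [1.3032]² / 0.0016
  = 1061.39
Design effect: 2.5 × 1061.39 = 2653.49.
Round up → n = 2654.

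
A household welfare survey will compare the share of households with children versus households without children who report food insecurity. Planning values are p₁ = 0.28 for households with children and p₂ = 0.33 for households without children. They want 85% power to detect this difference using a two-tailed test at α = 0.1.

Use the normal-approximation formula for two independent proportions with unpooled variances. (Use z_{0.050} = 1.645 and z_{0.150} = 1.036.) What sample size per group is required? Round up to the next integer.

n = (z_{α/2} + z_β)² · [p₁(1−p₁) + p₂(1−p₂)] / (p₁ − p₂)²
  = (1.645 + 1.036)² · (0.28·0.72 + 0.33·0.67) / (-0.05)²
  = (2.681)² · (0.2016 + 0.2211) / 0.0025
  = 7.1878 · 0.4227 / 0.0025
  = 1215.31
Round up → n = 1216 per group.

n = 1216 per group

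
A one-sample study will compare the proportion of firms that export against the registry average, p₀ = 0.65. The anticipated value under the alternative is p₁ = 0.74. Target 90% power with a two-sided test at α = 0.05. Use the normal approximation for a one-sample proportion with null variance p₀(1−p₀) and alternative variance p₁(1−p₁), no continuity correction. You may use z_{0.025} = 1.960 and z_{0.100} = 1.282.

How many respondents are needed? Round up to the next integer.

n = [z_{α/2}·√(p₀q₀) + z_β·√(p₁q₁)]² / (p₁ − p₀)²
  = [1.960·√(0.65·0.35) + 1.282·√(0.74·0.26)]² / (0.09)²
  = [1.960·0.4770 + 1.282·0.4386]² / 0.0081
  = [1.4972]² / 0.0081
  = 276.74
Round up → n = 277.

n = 277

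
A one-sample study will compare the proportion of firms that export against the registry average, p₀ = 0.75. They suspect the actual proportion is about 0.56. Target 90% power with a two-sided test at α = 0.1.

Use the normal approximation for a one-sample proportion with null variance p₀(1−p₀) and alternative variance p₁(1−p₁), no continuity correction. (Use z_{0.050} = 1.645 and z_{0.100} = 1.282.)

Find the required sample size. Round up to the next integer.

n = [z_{α/2}·√(p₀q₀) + z_β·√(p₁q₁)]² / (p₁ − p₀)²
  = [1.645·√(0.75·0.25) + 1.282·√(0.56·0.44)]² / (-0.19)²
  = [1.645·0.4330 + 1.282·0.4964]² / 0.0361
  = [1.3487]² / 0.0361
  = 50.39
Round up → n = 51.

n = 51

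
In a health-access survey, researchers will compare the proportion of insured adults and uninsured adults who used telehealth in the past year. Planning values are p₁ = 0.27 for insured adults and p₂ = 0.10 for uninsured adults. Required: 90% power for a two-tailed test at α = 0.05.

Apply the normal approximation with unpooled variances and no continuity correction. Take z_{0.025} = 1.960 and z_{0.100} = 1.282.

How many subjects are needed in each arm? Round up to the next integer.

n = 105 per group

n = (z_{α/2} + z_β)² · [p₁(1−p₁) + p₂(1−p₂)] / (p₁ − p₂)²
  = (1.960 + 1.282)² · (0.27·0.73 + 0.10·0.90) / (0.17)²
  = (3.242)² · (0.1971 + 0.0900) / 0.0289
  = 10.5106 · 0.2871 / 0.0289
  = 104.41
Round up → n = 105 per group.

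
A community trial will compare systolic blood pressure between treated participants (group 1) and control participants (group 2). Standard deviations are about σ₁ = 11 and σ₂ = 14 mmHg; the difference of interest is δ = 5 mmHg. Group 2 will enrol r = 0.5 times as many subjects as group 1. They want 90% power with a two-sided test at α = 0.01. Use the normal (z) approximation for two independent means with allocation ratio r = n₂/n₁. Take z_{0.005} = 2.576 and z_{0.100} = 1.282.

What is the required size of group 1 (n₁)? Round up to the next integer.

n₁ = (z_{α/2} + z_β)² · (σ₁² + σ₂²/r) / δ²
   = (2.576 + 1.282)² · (11² + 14²/0.5) / 5²
   = 14.8842 · (121 + 392) / 25
   = 14.8842 · 513 / 25
   = 305.42
Round up → n₁ = 306; n₂ = r·n₁ = 0.5 × 306 = 153.

n₁ = 306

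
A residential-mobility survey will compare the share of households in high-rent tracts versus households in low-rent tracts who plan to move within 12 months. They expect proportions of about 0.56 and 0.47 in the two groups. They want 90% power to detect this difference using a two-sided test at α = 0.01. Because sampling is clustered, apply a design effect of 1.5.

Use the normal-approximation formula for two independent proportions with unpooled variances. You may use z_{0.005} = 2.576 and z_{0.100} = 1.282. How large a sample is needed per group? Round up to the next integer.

n = 1366 per group

n = (z_{α/2} + z_β)² · [p₁(1−p₁) + p₂(1−p₂)] / (p₁ − p₂)²
  = (2.576 + 1.282)² · (0.56·0.44 + 0.47·0.53) / (0.09)²
  = (3.858)² · (0.2464 + 0.2491) / 0.0081
  = 14.8842 · 0.4955 / 0.0081
  = 910.51
Design effect: 1.5 × 910.51 = 1365.76.
Round up → n = 1366 per group.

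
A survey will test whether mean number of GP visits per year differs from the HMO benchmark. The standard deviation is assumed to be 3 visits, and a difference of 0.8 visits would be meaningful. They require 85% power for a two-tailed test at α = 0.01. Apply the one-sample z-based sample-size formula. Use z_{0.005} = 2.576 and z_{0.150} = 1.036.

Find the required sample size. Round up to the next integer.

n = 184

n = (z_{α/2} + z_β)² · σ² / δ²
  = (2.576 + 1.036)² · 3² / 0.8²
  = 13.0465 · 9 / 0.64
  = 183.47
Round up → n = 184.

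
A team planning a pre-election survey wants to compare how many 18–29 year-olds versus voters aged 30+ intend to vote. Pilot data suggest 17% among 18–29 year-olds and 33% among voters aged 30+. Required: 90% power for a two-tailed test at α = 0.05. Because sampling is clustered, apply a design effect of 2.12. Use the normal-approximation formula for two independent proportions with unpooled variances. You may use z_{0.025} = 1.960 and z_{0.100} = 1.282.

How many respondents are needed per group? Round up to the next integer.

n = (z_{α/2} + z_β)² · [p₁(1−p₁) + p₂(1−p₂)] / (p₁ − p₂)²
  = (1.960 + 1.282)² · (0.17·0.83 + 0.33·0.67) / (-0.16)²
  = (3.242)² · (0.1411 + 0.2211) / 0.0256
  = 10.5106 · 0.3622 / 0.0256
  = 148.71
Design effect: 2.12 × 148.71 = 315.26.
Round up → n = 316 per group.

n = 316 per group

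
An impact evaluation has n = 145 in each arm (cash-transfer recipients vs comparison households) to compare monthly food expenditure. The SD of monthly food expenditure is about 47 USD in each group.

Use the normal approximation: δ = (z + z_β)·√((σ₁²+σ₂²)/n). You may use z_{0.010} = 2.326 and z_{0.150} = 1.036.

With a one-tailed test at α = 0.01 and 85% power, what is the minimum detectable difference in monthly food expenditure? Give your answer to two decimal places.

Minimum detectable difference ≈ 18.56 USD

δ = (z_α + z_β) · √((σ₁²+σ₂²)/n)
  = (2.326 + 1.036) · √(4418/145)
  = 3.362 · √30.469
  = 3.362 · 5.5199
  = 18.5578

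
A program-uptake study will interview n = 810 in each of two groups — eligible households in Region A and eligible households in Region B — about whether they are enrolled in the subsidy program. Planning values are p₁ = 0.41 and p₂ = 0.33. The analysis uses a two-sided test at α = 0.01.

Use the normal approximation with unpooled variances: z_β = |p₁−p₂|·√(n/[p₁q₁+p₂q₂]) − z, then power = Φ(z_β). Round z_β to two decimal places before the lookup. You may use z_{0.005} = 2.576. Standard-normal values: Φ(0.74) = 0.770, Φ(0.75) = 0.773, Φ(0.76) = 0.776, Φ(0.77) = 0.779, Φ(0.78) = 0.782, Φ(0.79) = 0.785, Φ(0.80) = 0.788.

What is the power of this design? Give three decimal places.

Power ≈ 0.779

z_β = |p₁−p₂|·√(n/[p₁q₁+p₂q₂]) − z_{α/2}
    = 0.08 · √(810/0.4630) − 2.576
    = 0.08 · 41.8265 − 2.576
    = 3.3461 − 2.576 = 0.7701 → 0.77
Power = Φ(0.77) = 0.779.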